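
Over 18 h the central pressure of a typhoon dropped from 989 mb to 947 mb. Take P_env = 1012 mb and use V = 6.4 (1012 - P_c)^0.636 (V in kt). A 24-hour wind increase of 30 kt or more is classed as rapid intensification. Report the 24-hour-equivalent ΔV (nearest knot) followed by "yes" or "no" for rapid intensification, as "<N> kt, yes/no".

V₁: ΔP = 23, V ≈ 6.4 × 23^0.636 ≈ 47.02 kt.
V₂: ΔP = 65, V ≈ 6.4 × 65^0.636 ≈ 91.03 kt.
ΔV over 18 h = 44.01 kt → 24 h equivalent = 44.01 × 24/18 ≈ 58.68 kt.
59 kt ≥ 30 kt ⇒ rapid intensification.

59 kt, yes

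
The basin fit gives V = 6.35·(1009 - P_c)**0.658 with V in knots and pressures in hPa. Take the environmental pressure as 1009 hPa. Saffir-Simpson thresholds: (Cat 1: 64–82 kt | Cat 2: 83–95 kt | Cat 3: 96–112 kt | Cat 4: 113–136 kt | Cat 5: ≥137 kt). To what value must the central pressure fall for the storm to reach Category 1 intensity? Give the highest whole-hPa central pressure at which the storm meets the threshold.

975 hPa

Category 1 begins at V = 64 kt.
Required ΔP = (64/6.35)^(1/0.658) = 10.079^1.520 ≈ 33.49 hPa.
P_c ≤ 1009 − 33.49 = 975.51, so the highest integer P_c is 975 hPa.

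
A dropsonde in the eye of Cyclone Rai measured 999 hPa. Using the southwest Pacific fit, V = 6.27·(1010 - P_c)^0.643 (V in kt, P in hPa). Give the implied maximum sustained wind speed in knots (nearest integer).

29 kt

ΔP = 1010 − 999 = 11 hPa.
11^0.643 ≈ 4.673.
V ≈ 6.27 × 4.673 ≈ 29.3 kt.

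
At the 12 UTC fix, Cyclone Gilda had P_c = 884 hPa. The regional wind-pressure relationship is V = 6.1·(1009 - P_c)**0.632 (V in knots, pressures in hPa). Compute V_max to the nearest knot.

129 kt

ΔP = 1009 − 884 = 125 hPa.
125^0.632 ≈ 21.147.
V ≈ 6.1 × 21.147 ≈ 129.0 kt.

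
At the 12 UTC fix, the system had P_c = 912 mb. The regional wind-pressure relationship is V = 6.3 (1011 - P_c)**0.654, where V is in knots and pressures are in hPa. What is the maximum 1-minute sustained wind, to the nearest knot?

127 kt

ΔP = 1011 − 912 = 99 mb.
99^0.654 ≈ 20.190.
V ≈ 6.3 × 20.190 ≈ 127.2 kt.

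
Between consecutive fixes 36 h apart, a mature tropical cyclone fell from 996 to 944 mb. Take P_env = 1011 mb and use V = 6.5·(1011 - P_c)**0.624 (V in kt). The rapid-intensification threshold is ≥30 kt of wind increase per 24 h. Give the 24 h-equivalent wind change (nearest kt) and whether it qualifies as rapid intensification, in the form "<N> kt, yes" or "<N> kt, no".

V₁: ΔP = 15, V ≈ 6.5 × 15^0.624 ≈ 35.22 kt.
V₂: ΔP = 67, V ≈ 6.5 × 67^0.624 ≈ 89.62 kt.
ΔV over 36 h = 54.40 kt → 24 h equivalent = 54.40 × 24/36 ≈ 36.27 kt.
36 kt ≥ 30 kt ⇒ rapid intensification.

36 kt, yes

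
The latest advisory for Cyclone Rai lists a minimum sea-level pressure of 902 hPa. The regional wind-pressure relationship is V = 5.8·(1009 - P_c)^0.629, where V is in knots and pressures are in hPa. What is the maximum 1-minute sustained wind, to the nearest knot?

110 kt

ΔP = 1009 − 902 = 107 hPa.
107^0.629 ≈ 18.901.
V ≈ 5.8 × 18.901 ≈ 109.6 kt.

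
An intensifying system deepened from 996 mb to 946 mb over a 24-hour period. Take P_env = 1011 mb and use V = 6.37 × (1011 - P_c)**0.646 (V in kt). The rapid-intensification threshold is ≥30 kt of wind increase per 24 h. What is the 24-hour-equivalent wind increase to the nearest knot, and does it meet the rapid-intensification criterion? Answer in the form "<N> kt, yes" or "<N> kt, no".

V₁: ΔP = 15, V ≈ 6.37 × 15^0.646 ≈ 36.63 kt.
V₂: ΔP = 65, V ≈ 6.37 × 65^0.646 ≈ 94.47 kt.
ΔV over 24 h = 57.84 kt → 24 h equivalent = 57.84 × 24/24 ≈ 57.84 kt.
58 kt ≥ 30 kt ⇒ rapid intensification.

58 kt, yes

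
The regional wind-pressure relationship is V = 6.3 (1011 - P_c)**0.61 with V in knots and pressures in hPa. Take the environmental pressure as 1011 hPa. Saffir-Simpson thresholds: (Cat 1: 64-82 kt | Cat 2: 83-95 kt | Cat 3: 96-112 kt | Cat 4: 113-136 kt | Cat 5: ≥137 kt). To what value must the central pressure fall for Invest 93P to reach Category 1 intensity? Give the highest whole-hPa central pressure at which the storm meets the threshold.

Category 1 begins at V = 64 kt.
Required ΔP = (64/6.3)^(1/0.61) = 10.159^1.639 ≈ 44.73 hPa.
P_c ≤ 1011 − 44.73 = 966.27, so the highest integer P_c is 966 hPa.

966 hPa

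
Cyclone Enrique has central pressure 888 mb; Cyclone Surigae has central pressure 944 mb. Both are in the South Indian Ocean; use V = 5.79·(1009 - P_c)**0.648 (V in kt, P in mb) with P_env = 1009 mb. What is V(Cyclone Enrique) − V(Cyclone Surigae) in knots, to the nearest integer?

43 kt

Cyclone Enrique: ΔP = 121; V ≈ 5.79 × 121^0.648 ≈ 129.52 kt.
Cyclone Surigae: ΔP = 65; V ≈ 5.79 × 65^0.648 ≈ 86.59 kt.
Difference ≈ 129.52 − 86.59 = 42.93 → 43 kt.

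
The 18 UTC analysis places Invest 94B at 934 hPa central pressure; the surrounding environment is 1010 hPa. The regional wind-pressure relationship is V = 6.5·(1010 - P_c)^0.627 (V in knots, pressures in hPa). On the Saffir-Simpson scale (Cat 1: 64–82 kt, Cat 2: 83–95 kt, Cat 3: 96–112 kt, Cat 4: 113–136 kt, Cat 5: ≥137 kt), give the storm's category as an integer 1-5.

3

ΔP = 1010 − 934 = 76 hPa.
V ≈ 6.5 × 76^0.627 = 6.5 × 15.11 ≈ 98 kt.
98 kt falls in the Category 3 band.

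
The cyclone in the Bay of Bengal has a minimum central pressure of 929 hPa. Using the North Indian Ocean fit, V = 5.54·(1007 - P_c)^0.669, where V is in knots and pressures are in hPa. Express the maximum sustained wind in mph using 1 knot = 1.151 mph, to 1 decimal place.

ΔP = 1007 − 929 = 78 hPa.
V ≈ 5.54 × 78^0.669 = 5.54 × 18.442 ≈ 102.169 kt.
102.169 × 1.151 ≈ 117.60 mph → 117.6 mph.

117.6 mph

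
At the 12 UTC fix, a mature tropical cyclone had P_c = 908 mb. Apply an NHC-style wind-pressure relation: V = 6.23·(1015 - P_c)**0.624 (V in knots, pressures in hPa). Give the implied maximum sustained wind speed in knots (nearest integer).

ΔP = 1015 − 908 = 107 mb.
107^0.624 ≈ 18.464.
V ≈ 6.23 × 18.464 ≈ 115.0 kt.

115 kt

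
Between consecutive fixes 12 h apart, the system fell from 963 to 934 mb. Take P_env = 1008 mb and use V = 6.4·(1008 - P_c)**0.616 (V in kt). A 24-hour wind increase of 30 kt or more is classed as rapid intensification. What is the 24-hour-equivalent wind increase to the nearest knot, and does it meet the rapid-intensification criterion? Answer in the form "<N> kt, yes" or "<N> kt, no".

48 kt, yes

V₁: ΔP = 45, V ≈ 6.4 × 45^0.616 ≈ 66.77 kt.
V₂: ΔP = 74, V ≈ 6.4 × 74^0.616 ≈ 90.70 kt.
ΔV over 12 h = 23.93 kt → 24 h equivalent = 23.93 × 24/12 ≈ 47.86 kt.
48 kt ≥ 30 kt ⇒ rapid intensification.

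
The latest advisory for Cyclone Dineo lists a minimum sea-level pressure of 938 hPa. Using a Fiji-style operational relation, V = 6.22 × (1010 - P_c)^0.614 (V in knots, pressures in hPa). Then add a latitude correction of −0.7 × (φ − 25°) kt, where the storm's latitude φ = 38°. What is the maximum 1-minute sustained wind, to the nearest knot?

ΔP = 1010 − 938 = 72 hPa.
72^0.614 ≈ 13.817.
V ≈ 6.22 × 13.817 ≈ 85.9 kt.
Latitude correction: −0.7 × (38 − 25) = -9.1 kt.
Corrected V ≈ 76.8 kt → 77 kt.

77 kt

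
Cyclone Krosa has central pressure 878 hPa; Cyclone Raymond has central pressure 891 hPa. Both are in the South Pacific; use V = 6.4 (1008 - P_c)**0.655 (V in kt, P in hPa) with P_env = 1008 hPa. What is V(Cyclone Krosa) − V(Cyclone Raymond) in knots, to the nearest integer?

10 kt

Cyclone Krosa: ΔP = 130; V ≈ 6.4 × 130^0.655 ≈ 155.17 kt.
Cyclone Raymond: ΔP = 117; V ≈ 6.4 × 117^0.655 ≈ 144.82 kt.
Difference ≈ 155.17 − 144.82 = 10.35 → 10 kt.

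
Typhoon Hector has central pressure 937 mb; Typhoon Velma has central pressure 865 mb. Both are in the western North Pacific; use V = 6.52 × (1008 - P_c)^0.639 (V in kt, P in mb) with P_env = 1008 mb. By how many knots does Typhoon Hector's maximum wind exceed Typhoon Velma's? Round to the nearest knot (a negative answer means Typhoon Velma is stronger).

-56 kt

Typhoon Hector: ΔP = 71; V ≈ 6.52 × 71^0.639 ≈ 99.36 kt.
Typhoon Velma: ΔP = 143; V ≈ 6.52 × 143^0.639 ≈ 155.42 kt.
Difference ≈ 99.36 − 155.42 = -56.06 → -56 kt.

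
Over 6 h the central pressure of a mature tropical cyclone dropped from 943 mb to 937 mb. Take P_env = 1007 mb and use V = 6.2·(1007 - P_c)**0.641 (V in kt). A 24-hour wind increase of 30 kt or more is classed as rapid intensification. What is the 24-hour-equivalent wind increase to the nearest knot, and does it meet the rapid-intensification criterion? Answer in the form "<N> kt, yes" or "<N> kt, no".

V₁: ΔP = 64, V ≈ 6.2 × 64^0.641 ≈ 89.16 kt.
V₂: ΔP = 70, V ≈ 6.2 × 70^0.641 ≈ 94.43 kt.
ΔV over 6 h = 5.27 kt → 24 h equivalent = 5.27 × 24/6 ≈ 21.08 kt.
21 kt < 30 kt ⇒ not rapid intensification.

21 kt, no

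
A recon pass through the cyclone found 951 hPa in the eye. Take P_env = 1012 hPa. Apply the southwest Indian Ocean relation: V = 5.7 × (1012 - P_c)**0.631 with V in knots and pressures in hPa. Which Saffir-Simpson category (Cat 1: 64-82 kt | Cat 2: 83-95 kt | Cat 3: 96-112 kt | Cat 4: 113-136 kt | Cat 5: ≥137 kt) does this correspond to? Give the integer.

1

ΔP = 1012 − 951 = 61 hPa.
V ≈ 5.7 × 61^0.631 = 5.7 × 13.38 ≈ 76 kt.
76 kt falls in the Category 1 band.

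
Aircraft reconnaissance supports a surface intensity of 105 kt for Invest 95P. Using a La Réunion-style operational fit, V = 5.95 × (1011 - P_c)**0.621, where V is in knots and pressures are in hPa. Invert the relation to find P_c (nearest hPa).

ΔP = (V / 5.95)^(1/0.621) = (105/5.95)^1.610.
105/5.95 = 17.647; 17.647^1.610 ≈ 101.75 hPa.
P_c = 1011 − 101.75 = 909.25 ≈ 909 hPa.

909 hPa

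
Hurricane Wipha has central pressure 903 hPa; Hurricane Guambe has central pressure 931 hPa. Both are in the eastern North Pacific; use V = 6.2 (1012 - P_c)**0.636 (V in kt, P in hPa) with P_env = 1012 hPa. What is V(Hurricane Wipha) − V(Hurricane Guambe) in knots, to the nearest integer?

21 kt

Hurricane Wipha: ΔP = 109; V ≈ 6.2 × 109^0.636 ≈ 122.52 kt.
Hurricane Guambe: ΔP = 81; V ≈ 6.2 × 81^0.636 ≈ 101.44 kt.
Difference ≈ 122.52 − 101.44 = 21.08 → 21 kt.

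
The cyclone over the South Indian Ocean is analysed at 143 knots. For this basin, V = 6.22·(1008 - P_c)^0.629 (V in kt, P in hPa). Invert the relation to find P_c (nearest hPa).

862 hPa

ΔP = (V / 6.22)^(1/0.629) = (143/6.22)^1.590.
143/6.22 = 22.990; 22.990^1.590 ≈ 146.09 hPa.
P_c = 1008 − 146.09 = 861.91 ≈ 862 hPa.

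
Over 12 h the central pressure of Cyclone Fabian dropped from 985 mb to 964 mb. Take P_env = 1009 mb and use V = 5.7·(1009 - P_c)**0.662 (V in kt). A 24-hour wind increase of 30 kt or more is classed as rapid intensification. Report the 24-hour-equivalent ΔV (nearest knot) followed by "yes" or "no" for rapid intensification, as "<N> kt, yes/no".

48 kt, yes

V₁: ΔP = 24, V ≈ 5.7 × 24^0.662 ≈ 46.73 kt.
V₂: ΔP = 45, V ≈ 5.7 × 45^0.662 ≈ 70.84 kt.
ΔV over 12 h = 24.11 kt → 24 h equivalent = 24.11 × 24/12 ≈ 48.22 kt.
48 kt ≥ 30 kt ⇒ rapid intensification.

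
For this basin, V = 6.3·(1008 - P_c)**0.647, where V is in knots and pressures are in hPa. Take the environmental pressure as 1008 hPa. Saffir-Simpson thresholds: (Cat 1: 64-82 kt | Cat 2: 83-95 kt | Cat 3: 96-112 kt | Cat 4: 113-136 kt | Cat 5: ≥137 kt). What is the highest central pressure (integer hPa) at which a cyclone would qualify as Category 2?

954 hPa

Category 2 begins at V = 83 kt.
Required ΔP = (83/6.3)^(1/0.647) = 13.175^1.546 ≈ 53.78 hPa.
P_c ≤ 1008 − 53.78 = 954.22, so the highest integer P_c is 954 hPa.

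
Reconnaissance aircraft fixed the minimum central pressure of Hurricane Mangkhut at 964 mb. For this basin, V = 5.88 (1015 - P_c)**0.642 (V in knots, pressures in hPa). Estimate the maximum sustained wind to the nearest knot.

ΔP = 1015 − 964 = 51 mb.
51^0.642 ≈ 12.481.
V ≈ 5.88 × 12.481 ≈ 73.4 kt.

73 kt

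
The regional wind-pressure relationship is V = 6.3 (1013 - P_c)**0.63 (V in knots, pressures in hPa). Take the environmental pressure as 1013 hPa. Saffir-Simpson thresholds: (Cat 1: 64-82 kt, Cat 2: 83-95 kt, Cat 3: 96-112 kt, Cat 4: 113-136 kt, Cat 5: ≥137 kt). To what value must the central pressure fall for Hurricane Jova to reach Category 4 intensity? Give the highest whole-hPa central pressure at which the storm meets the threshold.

915 hPa

Category 4 begins at V = 113 kt.
Required ΔP = (113/6.3)^(1/0.63) = 17.937^1.587 ≈ 97.74 hPa.
P_c ≤ 1013 − 97.74 = 915.26, so the highest integer P_c is 915 hPa.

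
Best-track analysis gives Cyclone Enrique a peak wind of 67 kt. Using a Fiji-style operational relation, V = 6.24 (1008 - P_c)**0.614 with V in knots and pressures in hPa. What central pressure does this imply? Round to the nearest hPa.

ΔP = (V / 6.24)^(1/0.614) = (67/6.24)^1.629.
67/6.24 = 10.737; 10.737^1.629 ≈ 47.75 hPa.
P_c = 1008 − 47.75 = 960.25 ≈ 960 hPa.

960 hPa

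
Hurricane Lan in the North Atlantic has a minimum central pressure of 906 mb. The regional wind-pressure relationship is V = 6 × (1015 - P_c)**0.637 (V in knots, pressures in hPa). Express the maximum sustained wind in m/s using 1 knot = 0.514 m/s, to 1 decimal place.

ΔP = 1015 − 906 = 109 mb.
V ≈ 6 × 109^0.637 = 6 × 19.854 ≈ 119.122 kt.
119.122 × 0.514 ≈ 61.23 m/s → 61.2 m/s.

61.2 m/s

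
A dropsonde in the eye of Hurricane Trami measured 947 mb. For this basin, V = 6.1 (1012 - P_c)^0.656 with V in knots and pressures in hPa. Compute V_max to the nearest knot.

ΔP = 1012 − 947 = 65 mb.
65^0.656 ≈ 15.462.
V ≈ 6.1 × 15.462 ≈ 94.3 kt.

94 kt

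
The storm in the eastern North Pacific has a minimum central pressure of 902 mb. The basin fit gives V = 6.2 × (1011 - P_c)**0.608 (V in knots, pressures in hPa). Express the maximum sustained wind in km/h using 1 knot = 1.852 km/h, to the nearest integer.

ΔP = 1011 − 902 = 109 mb.
V ≈ 6.2 × 109^0.608 = 6.2 × 17.328 ≈ 107.435 kt.
107.435 × 1.852 ≈ 198.97 km/h → 199 km/h.

199 km/h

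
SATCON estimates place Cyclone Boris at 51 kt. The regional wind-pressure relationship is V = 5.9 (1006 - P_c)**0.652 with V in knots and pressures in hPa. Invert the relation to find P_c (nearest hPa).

ΔP = (V / 5.9)^(1/0.652) = (51/5.9)^1.534.
51/5.9 = 8.644; 8.644^1.534 ≈ 27.33 hPa.
P_c = 1006 − 27.33 = 978.67 ≈ 979 hPa.

979 hPa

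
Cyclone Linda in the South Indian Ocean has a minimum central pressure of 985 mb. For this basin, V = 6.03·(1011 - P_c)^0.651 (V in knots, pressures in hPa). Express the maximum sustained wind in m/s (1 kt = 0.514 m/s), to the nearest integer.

26 m/s

ΔP = 1011 − 985 = 26 mb.
V ≈ 6.03 × 26^0.651 = 6.03 × 8.340 ≈ 50.288 kt.
50.288 × 0.514 ≈ 25.85 m/s → 26 m/s.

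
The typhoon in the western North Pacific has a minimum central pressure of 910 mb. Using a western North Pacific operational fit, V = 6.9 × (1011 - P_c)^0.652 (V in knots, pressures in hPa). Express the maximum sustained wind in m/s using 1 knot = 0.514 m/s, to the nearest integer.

72 m/s

ΔP = 1011 − 910 = 101 mb.
V ≈ 6.9 × 101^0.652 = 6.9 × 20.268 ≈ 139.851 kt.
139.851 × 0.514 ≈ 71.88 m/s → 72 m/s.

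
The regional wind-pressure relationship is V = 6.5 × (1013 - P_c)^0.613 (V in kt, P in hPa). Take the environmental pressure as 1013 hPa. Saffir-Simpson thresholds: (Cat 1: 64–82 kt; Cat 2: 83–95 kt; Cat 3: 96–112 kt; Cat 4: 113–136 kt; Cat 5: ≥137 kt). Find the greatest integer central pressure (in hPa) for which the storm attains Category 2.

949 hPa

Category 2 begins at V = 83 kt.
Required ΔP = (83/6.5)^(1/0.613) = 12.769^1.631 ≈ 63.75 hPa.
P_c ≤ 1013 − 63.75 = 949.25, so the highest integer P_c is 949 hPa.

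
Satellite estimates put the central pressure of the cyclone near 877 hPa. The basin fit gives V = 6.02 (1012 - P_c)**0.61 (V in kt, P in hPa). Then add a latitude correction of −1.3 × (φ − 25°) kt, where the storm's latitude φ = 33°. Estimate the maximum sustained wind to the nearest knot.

110 kt

ΔP = 1012 − 877 = 135 hPa.
135^0.61 ≈ 19.930.
V ≈ 6.02 × 19.930 ≈ 120.0 kt.
Latitude correction: −1.3 × (33 − 25) = -10.4 kt.
Corrected V ≈ 109.6 kt → 110 kt.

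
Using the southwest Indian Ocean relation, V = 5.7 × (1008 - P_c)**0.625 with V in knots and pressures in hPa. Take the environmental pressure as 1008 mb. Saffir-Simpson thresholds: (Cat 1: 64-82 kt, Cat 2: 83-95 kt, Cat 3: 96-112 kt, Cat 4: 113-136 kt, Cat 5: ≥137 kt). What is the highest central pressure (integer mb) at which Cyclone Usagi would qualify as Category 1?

960 mb

Category 1 begins at V = 64 kt.
Required ΔP = (64/5.7)^(1/0.625) = 11.228^1.600 ≈ 47.92 mb.
P_c ≤ 1008 − 47.92 = 960.08, so the highest integer P_c is 960 mb.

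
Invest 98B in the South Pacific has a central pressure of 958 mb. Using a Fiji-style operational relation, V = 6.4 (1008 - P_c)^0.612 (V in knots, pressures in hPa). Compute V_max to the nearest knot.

ΔP = 1008 − 958 = 50 mb.
50^0.612 ≈ 10.959.
V ≈ 6.4 × 10.959 ≈ 70.1 kt.

70 kt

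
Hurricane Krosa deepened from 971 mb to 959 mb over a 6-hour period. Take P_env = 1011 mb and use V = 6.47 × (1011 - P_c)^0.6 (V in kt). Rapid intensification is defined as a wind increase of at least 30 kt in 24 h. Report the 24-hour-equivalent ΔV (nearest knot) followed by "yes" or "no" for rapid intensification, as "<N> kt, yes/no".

V₁: ΔP = 40, V ≈ 6.47 × 40^0.6 ≈ 59.18 kt.
V₂: ΔP = 52, V ≈ 6.47 × 52^0.6 ≈ 69.26 kt.
ΔV over 6 h = 10.08 kt → 24 h equivalent = 10.08 × 24/6 ≈ 40.32 kt.
40 kt ≥ 30 kt ⇒ rapid intensification.

40 kt, yes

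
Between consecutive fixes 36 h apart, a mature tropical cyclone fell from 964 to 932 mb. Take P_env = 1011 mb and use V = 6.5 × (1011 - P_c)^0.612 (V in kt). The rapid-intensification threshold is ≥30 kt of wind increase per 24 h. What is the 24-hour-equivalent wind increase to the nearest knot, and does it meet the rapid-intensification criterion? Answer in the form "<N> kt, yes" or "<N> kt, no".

V₁: ΔP = 47, V ≈ 6.5 × 47^0.612 ≈ 68.59 kt.
V₂: ΔP = 79, V ≈ 6.5 × 79^0.612 ≈ 94.25 kt.
ΔV over 36 h = 25.66 kt → 24 h equivalent = 25.66 × 24/36 ≈ 17.11 kt.
17 kt < 30 kt ⇒ not rapid intensification.

17 kt, no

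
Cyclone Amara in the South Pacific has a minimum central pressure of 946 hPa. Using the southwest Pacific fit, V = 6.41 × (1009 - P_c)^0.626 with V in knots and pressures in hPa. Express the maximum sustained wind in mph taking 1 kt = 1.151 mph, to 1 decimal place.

98.7 mph

ΔP = 1009 − 946 = 63 hPa.
V ≈ 6.41 × 63^0.626 = 6.41 × 13.378 ≈ 85.752 kt.
85.752 × 1.151 ≈ 98.70 mph → 98.7 mph.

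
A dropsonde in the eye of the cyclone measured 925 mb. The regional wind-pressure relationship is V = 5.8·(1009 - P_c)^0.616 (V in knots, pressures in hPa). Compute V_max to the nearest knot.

ΔP = 1009 − 925 = 84 mb.
84^0.616 ≈ 15.323.
V ≈ 5.8 × 15.323 ≈ 88.9 kt.

89 kt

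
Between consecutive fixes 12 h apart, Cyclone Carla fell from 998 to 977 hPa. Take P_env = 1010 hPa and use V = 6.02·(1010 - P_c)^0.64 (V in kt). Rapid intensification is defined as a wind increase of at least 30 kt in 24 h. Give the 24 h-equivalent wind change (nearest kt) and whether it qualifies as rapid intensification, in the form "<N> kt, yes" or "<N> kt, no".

54 kt, yes

V₁: ΔP = 12, V ≈ 6.02 × 12^0.64 ≈ 29.53 kt.
V₂: ΔP = 33, V ≈ 6.02 × 33^0.64 ≈ 56.42 kt.
ΔV over 12 h = 26.89 kt → 24 h equivalent = 26.89 × 24/12 ≈ 53.78 kt.
54 kt ≥ 30 kt ⇒ rapid intensification.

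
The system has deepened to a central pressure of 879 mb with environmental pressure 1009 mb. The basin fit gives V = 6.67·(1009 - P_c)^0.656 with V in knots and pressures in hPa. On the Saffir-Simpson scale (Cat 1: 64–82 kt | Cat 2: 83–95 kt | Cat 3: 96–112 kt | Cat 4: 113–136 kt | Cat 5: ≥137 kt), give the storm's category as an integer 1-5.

5

ΔP = 1009 − 879 = 130 mb.
V ≈ 6.67 × 130^0.656 = 6.67 × 24.36 ≈ 163 kt.
163 kt falls in the Category 5 band.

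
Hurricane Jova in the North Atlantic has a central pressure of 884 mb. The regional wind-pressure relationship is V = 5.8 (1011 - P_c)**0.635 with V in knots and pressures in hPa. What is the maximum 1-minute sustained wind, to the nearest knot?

126 kt

ΔP = 1011 − 884 = 127 mb.
127^0.635 ≈ 21.673.
V ≈ 5.8 × 21.673 ≈ 125.7 kt.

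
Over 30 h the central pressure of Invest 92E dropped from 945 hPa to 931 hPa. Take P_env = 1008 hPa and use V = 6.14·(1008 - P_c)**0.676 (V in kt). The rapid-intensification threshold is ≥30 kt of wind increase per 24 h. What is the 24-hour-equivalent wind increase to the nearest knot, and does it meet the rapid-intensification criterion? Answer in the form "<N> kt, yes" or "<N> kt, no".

V₁: ΔP = 63, V ≈ 6.14 × 63^0.676 ≈ 101.05 kt.
V₂: ΔP = 77, V ≈ 6.14 × 77^0.676 ≈ 115.73 kt.
ΔV over 30 h = 14.68 kt → 24 h equivalent = 14.68 × 24/30 ≈ 11.74 kt.
12 kt < 30 kt ⇒ not rapid intensification.

12 kt, no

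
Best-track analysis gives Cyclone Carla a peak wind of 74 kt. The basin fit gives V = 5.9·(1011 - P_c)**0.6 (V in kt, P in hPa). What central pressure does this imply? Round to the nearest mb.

ΔP = (V / 5.9)^(1/0.6) = (74/5.9)^1.667.
74/5.9 = 12.542; 12.542^1.667 ≈ 67.71 mb.
P_c = 1011 − 67.71 = 943.29 ≈ 943 mb.

943 mb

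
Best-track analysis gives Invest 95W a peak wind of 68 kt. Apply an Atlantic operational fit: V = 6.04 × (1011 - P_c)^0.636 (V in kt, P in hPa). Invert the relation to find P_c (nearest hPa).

ΔP = (V / 6.04)^(1/0.636) = (68/6.04)^1.572.
68/6.04 = 11.258; 11.258^1.572 ≈ 45.00 hPa.
P_c = 1011 − 45.00 = 966.00 ≈ 966 hPa.

966 hPa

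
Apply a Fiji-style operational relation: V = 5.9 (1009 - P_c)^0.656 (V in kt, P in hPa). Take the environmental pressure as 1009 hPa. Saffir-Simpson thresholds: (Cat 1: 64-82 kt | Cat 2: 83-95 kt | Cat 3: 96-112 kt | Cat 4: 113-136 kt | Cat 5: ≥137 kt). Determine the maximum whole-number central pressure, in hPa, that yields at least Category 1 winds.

971 hPa

Category 1 begins at V = 64 kt.
Required ΔP = (64/5.9)^(1/0.656) = 10.847^1.524 ≈ 37.87 hPa.
P_c ≤ 1009 − 37.87 = 971.13, so the highest integer P_c is 971 hPa.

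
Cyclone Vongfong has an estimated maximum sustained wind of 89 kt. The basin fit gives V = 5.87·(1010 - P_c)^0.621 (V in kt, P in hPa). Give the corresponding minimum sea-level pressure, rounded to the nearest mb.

930 mb

ΔP = (V / 5.87)^(1/0.621) = (89/5.87)^1.610.
89/5.87 = 15.162; 15.162^1.610 ≈ 79.68 mb.
P_c = 1010 − 79.68 = 930.32 ≈ 930 mb.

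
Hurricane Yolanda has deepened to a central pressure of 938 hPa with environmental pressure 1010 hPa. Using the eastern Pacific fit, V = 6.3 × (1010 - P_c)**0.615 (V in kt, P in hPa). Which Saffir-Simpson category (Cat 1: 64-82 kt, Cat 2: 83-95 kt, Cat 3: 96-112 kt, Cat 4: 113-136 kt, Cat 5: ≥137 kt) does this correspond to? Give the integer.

ΔP = 1010 − 938 = 72 hPa.
V ≈ 6.3 × 72^0.615 = 6.3 × 13.88 ≈ 87 kt.
87 kt falls in the Category 2 band.

2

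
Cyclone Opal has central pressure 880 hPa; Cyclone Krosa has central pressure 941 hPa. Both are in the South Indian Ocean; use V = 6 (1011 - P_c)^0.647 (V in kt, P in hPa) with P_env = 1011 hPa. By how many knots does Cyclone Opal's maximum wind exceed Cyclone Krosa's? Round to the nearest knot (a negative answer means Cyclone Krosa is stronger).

47 kt

Cyclone Opal: ΔP = 131; V ≈ 6 × 131^0.647 ≈ 140.61 kt.
Cyclone Krosa: ΔP = 70; V ≈ 6 × 70^0.647 ≈ 93.74 kt.
Difference ≈ 140.61 − 93.74 = 46.87 → 47 kt.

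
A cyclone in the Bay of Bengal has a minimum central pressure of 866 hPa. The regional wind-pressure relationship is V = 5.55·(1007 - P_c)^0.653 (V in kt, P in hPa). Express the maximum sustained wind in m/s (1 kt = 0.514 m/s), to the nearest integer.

ΔP = 1007 − 866 = 141 hPa.
V ≈ 5.55 × 141^0.653 = 5.55 × 25.319 ≈ 140.518 kt.
140.518 × 0.514 ≈ 72.23 m/s → 72 m/s.

72 m/s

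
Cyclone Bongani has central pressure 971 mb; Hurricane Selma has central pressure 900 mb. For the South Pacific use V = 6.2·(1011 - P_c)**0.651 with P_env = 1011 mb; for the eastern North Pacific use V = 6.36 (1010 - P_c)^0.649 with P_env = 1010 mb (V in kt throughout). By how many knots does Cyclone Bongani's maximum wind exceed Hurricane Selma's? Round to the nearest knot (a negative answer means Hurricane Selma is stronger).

-66 kt

Cyclone Bongani: ΔP = 40; V ≈ 6.2 × 40^0.651 ≈ 68.44 kt.
Hurricane Selma: ΔP = 110; V ≈ 6.36 × 110^0.649 ≈ 134.38 kt.
Difference ≈ 68.44 − 134.38 = -65.94 → -66 kt.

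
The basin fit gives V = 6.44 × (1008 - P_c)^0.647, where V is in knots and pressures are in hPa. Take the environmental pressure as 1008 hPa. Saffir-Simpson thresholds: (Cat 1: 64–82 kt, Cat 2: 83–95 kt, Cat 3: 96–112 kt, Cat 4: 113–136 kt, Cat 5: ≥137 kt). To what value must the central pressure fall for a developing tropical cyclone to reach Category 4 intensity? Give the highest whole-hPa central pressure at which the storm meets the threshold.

Category 4 begins at V = 113 kt.
Required ΔP = (113/6.44)^(1/0.647) = 17.547^1.546 ≈ 83.76 hPa.
P_c ≤ 1008 − 83.76 = 924.24, so the highest integer P_c is 924 hPa.

924 hPa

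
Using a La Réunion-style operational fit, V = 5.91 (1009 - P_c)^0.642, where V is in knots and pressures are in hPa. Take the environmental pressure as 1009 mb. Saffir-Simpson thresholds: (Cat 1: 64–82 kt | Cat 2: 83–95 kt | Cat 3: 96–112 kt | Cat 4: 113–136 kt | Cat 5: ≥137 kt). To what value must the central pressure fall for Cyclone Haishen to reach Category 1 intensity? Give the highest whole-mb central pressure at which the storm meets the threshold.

968 mb

Category 1 begins at V = 64 kt.
Required ΔP = (64/5.91)^(1/0.642) = 10.829^1.558 ≈ 40.88 mb.
P_c ≤ 1009 − 40.88 = 968.12, so the highest integer P_c is 968 mb.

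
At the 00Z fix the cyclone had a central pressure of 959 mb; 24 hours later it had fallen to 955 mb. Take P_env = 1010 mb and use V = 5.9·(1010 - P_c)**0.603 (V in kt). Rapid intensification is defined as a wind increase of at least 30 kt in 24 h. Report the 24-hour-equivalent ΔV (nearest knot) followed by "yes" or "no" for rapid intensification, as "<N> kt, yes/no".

3 kt, no

V₁: ΔP = 51, V ≈ 5.9 × 51^0.603 ≈ 63.17 kt.
V₂: ΔP = 55, V ≈ 5.9 × 55^0.603 ≈ 66.11 kt.
ΔV over 24 h = 2.94 kt → 24 h equivalent = 2.94 × 24/24 ≈ 2.94 kt.
3 kt < 30 kt ⇒ not rapid intensification.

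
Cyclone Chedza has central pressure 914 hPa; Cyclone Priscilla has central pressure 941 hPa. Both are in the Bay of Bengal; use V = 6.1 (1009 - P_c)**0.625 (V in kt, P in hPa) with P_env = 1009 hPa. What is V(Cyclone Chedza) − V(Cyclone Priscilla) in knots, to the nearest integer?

Cyclone Chedza: ΔP = 95; V ≈ 6.1 × 95^0.625 ≈ 105.05 kt.
Cyclone Priscilla: ΔP = 68; V ≈ 6.1 × 68^0.625 ≈ 85.24 kt.
Difference ≈ 105.05 − 85.24 = 19.81 → 20 kt.

20 kt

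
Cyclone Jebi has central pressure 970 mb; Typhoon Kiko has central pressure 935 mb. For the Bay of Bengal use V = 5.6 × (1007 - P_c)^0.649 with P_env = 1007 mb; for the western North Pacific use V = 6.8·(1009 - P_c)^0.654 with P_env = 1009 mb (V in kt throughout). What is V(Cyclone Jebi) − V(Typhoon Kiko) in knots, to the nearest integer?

-55 kt

Cyclone Jebi: ΔP = 37; V ≈ 5.6 × 37^0.649 ≈ 58.34 kt.
Typhoon Kiko: ΔP = 74; V ≈ 6.8 × 74^0.654 ≈ 113.50 kt.
Difference ≈ 58.34 − 113.50 = -55.16 → -55 kt.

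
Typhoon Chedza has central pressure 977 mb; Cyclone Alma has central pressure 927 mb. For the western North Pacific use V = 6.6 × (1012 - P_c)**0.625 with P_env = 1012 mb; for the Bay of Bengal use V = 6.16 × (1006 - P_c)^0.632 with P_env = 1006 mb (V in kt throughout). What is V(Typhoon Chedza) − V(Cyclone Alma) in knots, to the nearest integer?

Typhoon Chedza: ΔP = 35; V ≈ 6.6 × 35^0.625 ≈ 60.90 kt.
Cyclone Alma: ΔP = 79; V ≈ 6.16 × 79^0.632 ≈ 97.47 kt.
Difference ≈ 60.90 − 97.47 = -36.57 → -37 kt.

-37 kt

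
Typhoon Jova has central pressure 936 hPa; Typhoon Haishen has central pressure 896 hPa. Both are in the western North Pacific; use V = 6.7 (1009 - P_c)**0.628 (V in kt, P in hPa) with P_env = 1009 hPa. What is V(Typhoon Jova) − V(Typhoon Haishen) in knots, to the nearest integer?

-31 kt

Typhoon Jova: ΔP = 73; V ≈ 6.7 × 73^0.628 ≈ 99.14 kt.
Typhoon Haishen: ΔP = 113; V ≈ 6.7 × 113^0.628 ≈ 130.44 kt.
Difference ≈ 99.14 − 130.44 = -31.30 → -31 kt.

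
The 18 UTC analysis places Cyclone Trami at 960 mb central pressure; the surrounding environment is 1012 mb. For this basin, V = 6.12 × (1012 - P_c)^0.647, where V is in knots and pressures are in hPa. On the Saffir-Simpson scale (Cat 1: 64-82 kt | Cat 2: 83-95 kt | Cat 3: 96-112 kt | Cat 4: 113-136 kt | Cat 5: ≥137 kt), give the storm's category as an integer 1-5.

ΔP = 1012 − 960 = 52 mb.
V ≈ 6.12 × 52^0.647 = 6.12 × 12.89 ≈ 79 kt.
79 kt falls in the Category 1 band.

1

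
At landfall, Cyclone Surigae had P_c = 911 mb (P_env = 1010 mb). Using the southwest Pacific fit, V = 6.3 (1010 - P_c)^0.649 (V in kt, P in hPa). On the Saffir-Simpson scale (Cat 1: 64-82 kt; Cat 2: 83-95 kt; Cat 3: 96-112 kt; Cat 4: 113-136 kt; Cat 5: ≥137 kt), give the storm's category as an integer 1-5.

4

ΔP = 1010 − 911 = 99 mb.
V ≈ 6.3 × 99^0.649 = 6.3 × 19.73 ≈ 124 kt.
124 kt falls in the Category 4 band.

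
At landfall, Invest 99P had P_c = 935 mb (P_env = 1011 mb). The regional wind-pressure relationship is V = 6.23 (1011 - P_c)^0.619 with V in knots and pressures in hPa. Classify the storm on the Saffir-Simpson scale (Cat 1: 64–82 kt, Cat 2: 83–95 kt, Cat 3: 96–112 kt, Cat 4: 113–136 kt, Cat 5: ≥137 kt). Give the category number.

ΔP = 1011 − 935 = 76 mb.
V ≈ 6.23 × 76^0.619 = 6.23 × 14.60 ≈ 91 kt.
91 kt falls in the Category 2 band.

2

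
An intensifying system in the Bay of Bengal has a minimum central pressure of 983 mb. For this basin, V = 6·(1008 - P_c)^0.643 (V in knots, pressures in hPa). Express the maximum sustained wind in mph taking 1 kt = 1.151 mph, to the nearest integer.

55 mph

ΔP = 1008 − 983 = 25 mb.
V ≈ 6 × 25^0.643 = 6 × 7.923 ≈ 47.536 kt.
47.536 × 1.151 ≈ 54.71 mph → 55 mph.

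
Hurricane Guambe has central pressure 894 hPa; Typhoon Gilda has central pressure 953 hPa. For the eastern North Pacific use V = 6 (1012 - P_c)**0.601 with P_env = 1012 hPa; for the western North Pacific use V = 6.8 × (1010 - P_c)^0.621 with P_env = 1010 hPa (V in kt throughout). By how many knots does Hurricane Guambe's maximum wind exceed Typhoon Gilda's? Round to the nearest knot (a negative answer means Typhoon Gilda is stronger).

22 kt

Hurricane Guambe: ΔP = 118; V ≈ 6 × 118^0.601 ≈ 105.52 kt.
Typhoon Gilda: ΔP = 57; V ≈ 6.8 × 57^0.621 ≈ 83.74 kt.
Difference ≈ 105.52 − 83.74 = 21.78 → 22 kt.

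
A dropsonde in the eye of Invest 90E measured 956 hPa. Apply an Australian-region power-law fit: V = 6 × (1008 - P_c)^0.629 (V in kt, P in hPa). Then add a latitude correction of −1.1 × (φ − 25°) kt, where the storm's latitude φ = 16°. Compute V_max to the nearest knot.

82 kt

ΔP = 1008 − 956 = 52 hPa.
52^0.629 ≈ 12.005.
V ≈ 6 × 12.005 ≈ 72.0 kt.
Latitude correction: −1.1 × (16 − 25) = 9.9 kt.
Corrected V ≈ 81.9 kt → 82 kt.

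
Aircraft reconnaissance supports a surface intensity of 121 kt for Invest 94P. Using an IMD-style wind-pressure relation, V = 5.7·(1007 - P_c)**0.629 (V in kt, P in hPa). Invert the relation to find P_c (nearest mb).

878 mb

ΔP = (V / 5.7)^(1/0.629) = (121/5.7)^1.590.
121/5.7 = 21.228; 21.228^1.590 ≈ 128.69 mb.
P_c = 1007 − 128.69 = 878.31 ≈ 878 mb.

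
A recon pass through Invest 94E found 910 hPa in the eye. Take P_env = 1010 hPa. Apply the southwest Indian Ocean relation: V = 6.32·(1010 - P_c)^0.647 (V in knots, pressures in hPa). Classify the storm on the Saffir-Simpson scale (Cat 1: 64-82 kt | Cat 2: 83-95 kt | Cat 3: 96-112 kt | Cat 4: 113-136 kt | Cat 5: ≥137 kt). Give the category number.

ΔP = 1010 − 910 = 100 hPa.
V ≈ 6.32 × 100^0.647 = 6.32 × 19.68 ≈ 124 kt.
124 kt falls in the Category 4 band.

4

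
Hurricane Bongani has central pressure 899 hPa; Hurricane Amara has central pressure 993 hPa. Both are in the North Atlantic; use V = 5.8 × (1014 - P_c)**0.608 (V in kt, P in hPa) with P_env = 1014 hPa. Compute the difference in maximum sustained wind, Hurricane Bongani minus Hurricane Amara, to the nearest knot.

Hurricane Bongani: ΔP = 115; V ≈ 5.8 × 115^0.608 ≈ 103.83 kt.
Hurricane Amara: ΔP = 21; V ≈ 5.8 × 21^0.608 ≈ 36.93 kt.
Difference ≈ 103.83 − 36.93 = 66.90 → 67 kt.

67 kt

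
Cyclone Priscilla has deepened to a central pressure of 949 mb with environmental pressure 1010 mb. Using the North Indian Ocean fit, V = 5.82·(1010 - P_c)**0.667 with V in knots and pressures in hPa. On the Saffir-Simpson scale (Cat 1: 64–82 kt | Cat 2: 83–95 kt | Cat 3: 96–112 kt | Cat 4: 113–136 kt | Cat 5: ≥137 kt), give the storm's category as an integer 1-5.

2

ΔP = 1010 − 949 = 61 mb.
V ≈ 5.82 × 61^0.667 = 5.82 × 15.52 ≈ 90 kt.
90 kt falls in the Category 2 band.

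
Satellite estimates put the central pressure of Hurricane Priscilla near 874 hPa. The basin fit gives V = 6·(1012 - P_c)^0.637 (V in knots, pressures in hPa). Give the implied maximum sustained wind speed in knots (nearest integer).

138 kt

ΔP = 1012 − 874 = 138 hPa.
138^0.637 ≈ 23.073.
V ≈ 6 × 23.073 ≈ 138.4 kt.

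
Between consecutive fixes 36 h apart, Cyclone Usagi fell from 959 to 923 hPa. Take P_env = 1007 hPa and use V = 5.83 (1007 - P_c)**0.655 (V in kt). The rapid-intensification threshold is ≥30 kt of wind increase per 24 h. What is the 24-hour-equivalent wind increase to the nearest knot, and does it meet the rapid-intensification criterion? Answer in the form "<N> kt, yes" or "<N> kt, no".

22 kt, no

V₁: ΔP = 48, V ≈ 5.83 × 48^0.655 ≈ 73.60 kt.
V₂: ΔP = 84, V ≈ 5.83 × 84^0.655 ≈ 106.19 kt.
ΔV over 36 h = 32.59 kt → 24 h equivalent = 32.59 × 24/36 ≈ 21.73 kt.
22 kt < 30 kt ⇒ not rapid intensification.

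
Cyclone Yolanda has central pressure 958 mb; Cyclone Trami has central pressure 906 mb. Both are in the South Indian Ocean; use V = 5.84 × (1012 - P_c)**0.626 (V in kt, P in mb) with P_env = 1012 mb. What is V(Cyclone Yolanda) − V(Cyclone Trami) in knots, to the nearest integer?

Cyclone Yolanda: ΔP = 54; V ≈ 5.84 × 54^0.626 ≈ 70.94 kt.
Cyclone Trami: ΔP = 106; V ≈ 5.84 × 106^0.626 ≈ 108.21 kt.
Difference ≈ 70.94 − 108.21 = -37.27 → -37 kt.

-37 kt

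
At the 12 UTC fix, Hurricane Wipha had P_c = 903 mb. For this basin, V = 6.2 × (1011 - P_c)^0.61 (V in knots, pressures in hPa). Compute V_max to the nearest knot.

ΔP = 1011 − 903 = 108 mb.
108^0.61 ≈ 17.394.
V ≈ 6.2 × 17.394 ≈ 107.8 kt.

108 kt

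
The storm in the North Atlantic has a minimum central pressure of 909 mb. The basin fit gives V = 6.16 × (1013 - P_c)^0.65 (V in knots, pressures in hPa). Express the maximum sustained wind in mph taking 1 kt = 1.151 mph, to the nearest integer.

145 mph

ΔP = 1013 − 909 = 104 mb.
V ≈ 6.16 × 104^0.65 = 6.16 × 20.468 ≈ 126.082 kt.
126.082 × 1.151 ≈ 145.12 mph → 145 mph.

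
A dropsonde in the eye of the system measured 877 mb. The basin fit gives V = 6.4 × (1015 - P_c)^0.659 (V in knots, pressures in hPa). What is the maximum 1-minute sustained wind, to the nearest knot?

165 kt

ΔP = 1015 − 877 = 138 mb.
138^0.659 ≈ 25.715.
V ≈ 6.4 × 25.715 ≈ 164.6 kt.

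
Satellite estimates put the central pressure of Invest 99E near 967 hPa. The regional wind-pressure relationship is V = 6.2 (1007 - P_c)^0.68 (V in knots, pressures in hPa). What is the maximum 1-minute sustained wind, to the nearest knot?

ΔP = 1007 − 967 = 40 hPa.
40^0.68 ≈ 12.286.
V ≈ 6.2 × 12.286 ≈ 76.2 kt.

76 kt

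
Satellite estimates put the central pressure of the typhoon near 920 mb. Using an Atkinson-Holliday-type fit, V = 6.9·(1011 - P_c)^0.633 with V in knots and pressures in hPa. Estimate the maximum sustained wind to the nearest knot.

ΔP = 1011 − 920 = 91 mb.
91^0.633 ≈ 17.381.
V ≈ 6.9 × 17.381 ≈ 119.9 kt.

120 kt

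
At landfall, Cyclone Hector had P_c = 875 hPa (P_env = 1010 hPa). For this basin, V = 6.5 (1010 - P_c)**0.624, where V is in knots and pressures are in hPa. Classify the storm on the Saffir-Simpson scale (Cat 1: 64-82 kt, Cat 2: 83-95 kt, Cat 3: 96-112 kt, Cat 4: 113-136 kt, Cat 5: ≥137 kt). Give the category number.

5

ΔP = 1010 − 875 = 135 hPa.
V ≈ 6.5 × 135^0.624 = 6.5 × 21.35 ≈ 139 kt.
139 kt falls in the Category 5 band.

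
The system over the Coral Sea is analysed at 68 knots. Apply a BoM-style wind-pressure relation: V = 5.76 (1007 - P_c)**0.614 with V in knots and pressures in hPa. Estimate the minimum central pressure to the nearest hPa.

ΔP = (V / 5.76)^(1/0.614) = (68/5.76)^1.629.
68/5.76 = 11.806; 11.806^1.629 ≈ 55.73 hPa.
P_c = 1007 − 55.73 = 951.27 ≈ 951 hPa.

951 hPa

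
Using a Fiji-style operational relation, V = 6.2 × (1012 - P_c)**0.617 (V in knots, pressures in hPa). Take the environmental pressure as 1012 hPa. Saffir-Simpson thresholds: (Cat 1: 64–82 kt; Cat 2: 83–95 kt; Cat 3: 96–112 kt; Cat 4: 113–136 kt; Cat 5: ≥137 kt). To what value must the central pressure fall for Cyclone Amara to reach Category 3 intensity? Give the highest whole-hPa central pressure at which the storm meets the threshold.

Category 3 begins at V = 96 kt.
Required ΔP = (96/6.2)^(1/0.617) = 15.484^1.621 ≈ 84.82 hPa.
P_c ≤ 1012 − 84.82 = 927.18, so the highest integer P_c is 927 hPa.

927 hPa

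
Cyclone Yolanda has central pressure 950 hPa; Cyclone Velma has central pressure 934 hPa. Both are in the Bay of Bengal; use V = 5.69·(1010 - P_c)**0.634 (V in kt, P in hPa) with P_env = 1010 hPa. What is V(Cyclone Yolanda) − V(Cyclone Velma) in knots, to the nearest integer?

-12 kt

Cyclone Yolanda: ΔP = 60; V ≈ 5.69 × 60^0.634 ≈ 76.29 kt.
Cyclone Velma: ΔP = 76; V ≈ 5.69 × 76^0.634 ≈ 88.62 kt.
Difference ≈ 76.29 − 88.62 = -12.33 → -12 kt.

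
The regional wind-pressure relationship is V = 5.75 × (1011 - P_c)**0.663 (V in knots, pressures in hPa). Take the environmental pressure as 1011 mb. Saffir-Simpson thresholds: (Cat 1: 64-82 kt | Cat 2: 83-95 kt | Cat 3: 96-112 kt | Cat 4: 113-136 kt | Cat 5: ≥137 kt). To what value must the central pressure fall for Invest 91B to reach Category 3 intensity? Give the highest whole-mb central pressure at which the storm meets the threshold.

941 mb

Category 3 begins at V = 96 kt.
Required ΔP = (96/5.75)^(1/0.663) = 16.696^1.508 ≈ 69.83 mb.
P_c ≤ 1011 − 69.83 = 941.17, so the highest integer P_c is 941 mb.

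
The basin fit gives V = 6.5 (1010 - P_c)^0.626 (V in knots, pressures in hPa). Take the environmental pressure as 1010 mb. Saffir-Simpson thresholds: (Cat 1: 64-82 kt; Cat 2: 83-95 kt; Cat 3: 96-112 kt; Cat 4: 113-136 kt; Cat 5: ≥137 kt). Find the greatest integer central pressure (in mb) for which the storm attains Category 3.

Category 3 begins at V = 96 kt.
Required ΔP = (96/6.5)^(1/0.626) = 14.769^1.597 ≈ 73.79 mb.
P_c ≤ 1010 − 73.79 = 936.21, so the highest integer P_c is 936 mb.

936 mb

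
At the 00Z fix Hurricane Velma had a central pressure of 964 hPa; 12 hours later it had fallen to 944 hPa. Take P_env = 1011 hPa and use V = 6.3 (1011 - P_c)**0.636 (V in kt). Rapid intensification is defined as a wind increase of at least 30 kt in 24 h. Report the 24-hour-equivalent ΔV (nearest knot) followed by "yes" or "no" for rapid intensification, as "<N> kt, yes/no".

37 kt, yes

V₁: ΔP = 47, V ≈ 6.3 × 47^0.636 ≈ 72.91 kt.
V₂: ΔP = 67, V ≈ 6.3 × 67^0.636 ≈ 91.35 kt.
ΔV over 12 h = 18.44 kt → 24 h equivalent = 18.44 × 24/12 ≈ 36.88 kt.
37 kt ≥ 30 kt ⇒ rapid intensification.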